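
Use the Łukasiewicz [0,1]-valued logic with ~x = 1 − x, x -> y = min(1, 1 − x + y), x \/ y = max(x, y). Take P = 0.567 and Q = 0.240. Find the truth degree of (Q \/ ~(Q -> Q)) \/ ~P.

0.433

Q -> Q = min(1, 1 − 0.240 + 0.240) = min(1, 1.000) = 1.000
~(Q -> Q) = 1 − 1.000 = 0.000
Q \/ ~(Q -> Q) = max(0.240, 0.000) = 0.240
~P = 1 − 0.567 = 0.433
(Q \/ ~(Q -> Q)) \/ ~P = max(0.240, 0.433) = 0.433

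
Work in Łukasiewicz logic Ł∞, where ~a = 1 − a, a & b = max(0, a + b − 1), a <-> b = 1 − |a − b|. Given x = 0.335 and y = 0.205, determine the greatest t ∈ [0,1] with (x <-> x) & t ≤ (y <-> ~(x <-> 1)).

0.540

x <-> x = 1 − |0.335 − 0.335| = 1 − 0.000 = 1.000
So the left factor is x <-> x = 1.000.
x <-> 1 = 1 − |0.335 − 1.000| = 1 − 0.665 = 0.335
~(x <-> 1) = 1 − 0.335 = 0.665
y <-> ~(x <-> 1) = 1 − |0.205 − 0.665| = 1 − 0.460 = 0.540
So the right-hand bound is y <-> ~(x <-> 1) = 0.540.
The residuum of the Łukasiewicz t-norm gives the supremum: min(1, 1 − 1.000 + 0.540).
1 − 1.000 + 0.540 = 0.540, so t = min(1, 0.540) = 0.540.
Check: 1.000 & 0.540 = max(0, 0.540) = 0.540 ≤ 0.540.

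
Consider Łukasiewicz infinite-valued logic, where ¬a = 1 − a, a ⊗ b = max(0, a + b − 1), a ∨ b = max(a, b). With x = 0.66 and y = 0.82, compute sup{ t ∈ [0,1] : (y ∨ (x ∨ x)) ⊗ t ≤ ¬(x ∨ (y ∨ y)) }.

0.36

x ∨ x = max(0.66, 0.66) = 0.66
y ∨ (x ∨ x) = max(0.82, 0.66) = 0.82
So the left factor is y ∨ (x ∨ x) = 0.82.
y ∨ y = max(0.82, 0.82) = 0.82
x ∨ (y ∨ y) = max(0.66, 0.82) = 0.82
¬(x ∨ (y ∨ y)) = 1 − 0.82 = 0.18
So the right-hand bound is ¬(x ∨ (y ∨ y)) = 0.18.
The residuum of the Łukasiewicz t-norm gives the supremum: min(1, 1 − 0.82 + 0.18).
1 − 0.82 + 0.18 = 0.36, so t = min(1, 0.36) = 0.36.
Check: 0.82 ⊗ 0.36 = max(0, 0.18) = 0.18 ≤ 0.18.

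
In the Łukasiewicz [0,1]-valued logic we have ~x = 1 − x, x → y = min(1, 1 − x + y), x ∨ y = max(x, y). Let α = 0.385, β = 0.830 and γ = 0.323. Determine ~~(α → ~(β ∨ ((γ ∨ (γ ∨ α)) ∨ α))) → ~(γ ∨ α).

γ ∨ α = max(0.323, 0.385) = 0.385
γ ∨ (γ ∨ α) = max(0.323, 0.385) = 0.385
(γ ∨ (γ ∨ α)) ∨ α = max(0.385, 0.385) = 0.385
β ∨ ((γ ∨ (γ ∨ α)) ∨ α) = max(0.830, 0.385) = 0.830
~(β ∨ ((γ ∨ (γ ∨ α)) ∨ α)) = 1 − 0.830 = 0.170
α → ~(β ∨ ((γ ∨ (γ ∨ α)) ∨ α)) = min(1, 1 − 0.385 + 0.170) = min(1, 0.785) = 0.785
~(α → ~(β ∨ ((γ ∨ (γ ∨ α)) ∨ α))) = 1 − 0.785 = 0.215
~~(α → ~(β ∨ ((γ ∨ (γ ∨ α)) ∨ α))) = 1 − 0.215 = 0.785
~(γ ∨ α) = 1 − 0.385 = 0.615
~~(α → ~(β ∨ ((γ ∨ (γ ∨ α)) ∨ α))) → ~(γ ∨ α) = min(1, 1 − 0.785 + 0.615) = min(1, 0.830) = 0.830

0.830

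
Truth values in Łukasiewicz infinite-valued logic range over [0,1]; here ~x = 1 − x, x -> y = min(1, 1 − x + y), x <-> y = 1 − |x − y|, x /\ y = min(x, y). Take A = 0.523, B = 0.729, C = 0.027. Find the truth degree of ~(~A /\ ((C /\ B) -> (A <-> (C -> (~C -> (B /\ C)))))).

~A = 1 − 0.523 = 0.477
C /\ B = min(0.027, 0.729) = 0.027
~C = 1 − 0.027 = 0.973
B /\ C = min(0.729, 0.027) = 0.027
~C -> (B /\ C) = min(1, 1 − 0.973 + 0.027) = min(1, 0.054) = 0.054
C -> (~C -> (B /\ C)) = min(1, 1 − 0.027 + 0.054) = min(1, 1.027) = 1.000
A <-> (C -> (~C -> (B /\ C))) = 1 − |0.523 − 1.000| = 1 − 0.477 = 0.523
(C /\ B) -> (A <-> (C -> (~C -> (B /\ C)))) = min(1, 1 − 0.027 + 0.523) = min(1, 1.496) = 1.000
~A /\ ((C /\ B) -> (A <-> (C -> (~C -> (B /\ C))))) = min(0.477, 1.000) = 0.477
~(~A /\ ((C /\ B) -> (A <-> (C -> (~C -> (B /\ C)))))) = 1 − 0.477 = 0.523

0.523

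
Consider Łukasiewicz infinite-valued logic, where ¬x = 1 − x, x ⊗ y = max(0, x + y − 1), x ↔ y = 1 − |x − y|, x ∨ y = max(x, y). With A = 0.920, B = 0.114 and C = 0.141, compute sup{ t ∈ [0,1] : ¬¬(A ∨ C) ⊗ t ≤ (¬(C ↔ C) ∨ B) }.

0.194

A ∨ C = max(0.920, 0.141) = 0.920
¬(A ∨ C) = 1 − 0.920 = 0.080
¬¬(A ∨ C) = 1 − 0.080 = 0.920
So the left factor is ¬¬(A ∨ C) = 0.920.
C ↔ C = 1 − |0.141 − 0.141| = 1 − 0.000 = 1.000
¬(C ↔ C) = 1 − 1.000 = 0.000
¬(C ↔ C) ∨ B = max(0.000, 0.114) = 0.114
So the right-hand bound is ¬(C ↔ C) ∨ B = 0.114.
The residuum of the Łukasiewicz t-norm gives the supremum: min(1, 1 − 0.920 + 0.114).
1 − 0.920 + 0.114 = 0.194, so t = min(1, 0.194) = 0.194.
Check: 0.920 ⊗ 0.194 = max(0, 0.114) = 0.114 ≤ 0.114.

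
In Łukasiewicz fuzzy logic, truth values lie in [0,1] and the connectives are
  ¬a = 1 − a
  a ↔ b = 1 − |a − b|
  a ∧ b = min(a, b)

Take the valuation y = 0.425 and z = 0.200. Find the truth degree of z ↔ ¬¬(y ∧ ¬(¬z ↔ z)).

0.775

¬z = 1 − 0.200 = 0.800
¬z ↔ z = 1 − |0.800 − 0.200| = 1 − 0.600 = 0.400
¬(¬z ↔ z) = 1 − 0.400 = 0.600
y ∧ ¬(¬z ↔ z) = min(0.425, 0.600) = 0.425
¬(y ∧ ¬(¬z ↔ z)) = 1 − 0.425 = 0.575
¬¬(y ∧ ¬(¬z ↔ z)) = 1 − 0.575 = 0.425
z ↔ ¬¬(y ∧ ¬(¬z ↔ z)) = 1 − |0.200 − 0.425| = 1 − 0.225 = 0.775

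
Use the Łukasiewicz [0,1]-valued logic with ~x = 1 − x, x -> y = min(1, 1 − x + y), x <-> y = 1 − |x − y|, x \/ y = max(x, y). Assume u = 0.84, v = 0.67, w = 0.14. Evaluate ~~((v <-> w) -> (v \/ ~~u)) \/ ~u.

v <-> w = 1 − |0.67 − 0.14| = 1 − 0.53 = 0.47
~u = 1 − 0.84 = 0.16
~~u = 1 − 0.16 = 0.84
v \/ ~~u = max(0.67, 0.84) = 0.84
(v <-> w) -> (v \/ ~~u) = min(1, 1 − 0.47 + 0.84) = min(1, 1.37) = 1.00
~((v <-> w) -> (v \/ ~~u)) = 1 − 1.00 = 0.00
~~((v <-> w) -> (v \/ ~~u)) = 1 − 0.00 = 1.00
~~((v <-> w) -> (v \/ ~~u)) \/ ~u = max(1.00, 0.16) = 1.00

1.00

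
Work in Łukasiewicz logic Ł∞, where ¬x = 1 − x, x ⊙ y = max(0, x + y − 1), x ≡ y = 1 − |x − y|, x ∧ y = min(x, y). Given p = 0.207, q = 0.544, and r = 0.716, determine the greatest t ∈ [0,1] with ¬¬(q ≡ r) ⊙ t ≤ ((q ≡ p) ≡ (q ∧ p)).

0.716

q ≡ r = 1 − |0.544 − 0.716| = 1 − 0.172 = 0.828
¬(q ≡ r) = 1 − 0.828 = 0.172
¬¬(q ≡ r) = 1 − 0.172 = 0.828
So the left factor is ¬¬(q ≡ r) = 0.828.
q ≡ p = 1 − |0.544 − 0.207| = 1 − 0.337 = 0.663
q ∧ p = min(0.544, 0.207) = 0.207
(q ≡ p) ≡ (q ∧ p) = 1 − |0.663 − 0.207| = 1 − 0.456 = 0.544
So the right-hand bound is (q ≡ p) ≡ (q ∧ p) = 0.544.
The residuum of the Łukasiewicz t-norm gives the supremum: min(1, 1 − 0.828 + 0.544).
1 − 0.828 + 0.544 = 0.716, so t = min(1, 0.716) = 0.716.
Check: 0.828 ⊙ 0.716 = max(0, 0.544) = 0.544 ≤ 0.544.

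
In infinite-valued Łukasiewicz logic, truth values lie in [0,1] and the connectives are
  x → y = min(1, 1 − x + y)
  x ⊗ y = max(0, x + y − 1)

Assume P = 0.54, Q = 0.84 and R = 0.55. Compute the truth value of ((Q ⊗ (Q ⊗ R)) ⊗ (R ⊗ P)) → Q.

Q ⊗ R = max(0, 0.84 + 0.55 − 1) = max(0, 0.39) = 0.39
Q ⊗ (Q ⊗ R) = max(0, 0.84 + 0.39 − 1) = max(0, 0.23) = 0.23
R ⊗ P = max(0, 0.55 + 0.54 − 1) = max(0, 0.09) = 0.09
(Q ⊗ (Q ⊗ R)) ⊗ (R ⊗ P) = max(0, 0.23 + 0.09 − 1) = max(0, -0.68) = 0.00
((Q ⊗ (Q ⊗ R)) ⊗ (R ⊗ P)) → Q = min(1, 1 − 0.00 + 0.84) = min(1, 1.84) = 1.00

1.00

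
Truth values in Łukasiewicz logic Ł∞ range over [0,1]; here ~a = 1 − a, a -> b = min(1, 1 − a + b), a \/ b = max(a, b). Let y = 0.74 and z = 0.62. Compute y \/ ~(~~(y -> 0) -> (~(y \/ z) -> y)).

y -> 0 = min(1, 1 − 0.74 + 0.00) = min(1, 0.26) = 0.26
~(y -> 0) = 1 − 0.26 = 0.74
~~(y -> 0) = 1 − 0.74 = 0.26
y \/ z = max(0.74, 0.62) = 0.74
~(y \/ z) = 1 − 0.74 = 0.26
~(y \/ z) -> y = min(1, 1 − 0.26 + 0.74) = min(1, 1.48) = 1.00
~~(y -> 0) -> (~(y \/ z) -> y) = min(1, 1 − 0.26 + 1.00) = min(1, 1.74) = 1.00
~(~~(y -> 0) -> (~(y \/ z) -> y)) = 1 − 1.00 = 0.00
y \/ ~(~~(y -> 0) -> (~(y \/ z) -> y)) = max(0.74, 0.00) = 0.74

0.74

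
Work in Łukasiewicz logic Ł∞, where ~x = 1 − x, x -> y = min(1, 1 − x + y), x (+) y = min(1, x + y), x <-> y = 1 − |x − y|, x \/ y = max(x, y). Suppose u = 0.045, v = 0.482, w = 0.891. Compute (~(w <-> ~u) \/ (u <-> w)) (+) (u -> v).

~u = 1 − 0.045 = 0.955
w <-> ~u = 1 − |0.891 − 0.955| = 1 − 0.064 = 0.936
~(w <-> ~u) = 1 − 0.936 = 0.064
u <-> w = 1 − |0.045 − 0.891| = 1 − 0.846 = 0.154
~(w <-> ~u) \/ (u <-> w) = max(0.064, 0.154) = 0.154
u -> v = min(1, 1 − 0.045 + 0.482) = min(1, 1.437) = 1.000
(~(w <-> ~u) \/ (u <-> w)) (+) (u -> v) = min(1, 0.154 + 1.000) = min(1, 1.154) = 1.000

1.000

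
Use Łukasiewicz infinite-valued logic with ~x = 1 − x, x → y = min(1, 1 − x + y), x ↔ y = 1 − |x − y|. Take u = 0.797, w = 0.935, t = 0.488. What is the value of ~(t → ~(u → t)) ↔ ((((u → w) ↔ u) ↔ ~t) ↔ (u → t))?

u → t = min(1, 1 − 0.797 + 0.488) = min(1, 0.691) = 0.691
~(u → t) = 1 − 0.691 = 0.309
t → ~(u → t) = min(1, 1 − 0.488 + 0.309) = min(1, 0.821) = 0.821
~(t → ~(u → t)) = 1 − 0.821 = 0.179
u → w = min(1, 1 − 0.797 + 0.935) = min(1, 1.138) = 1.000
(u → w) ↔ u = 1 − |1.000 − 0.797| = 1 − 0.203 = 0.797
~t = 1 − 0.488 = 0.512
((u → w) ↔ u) ↔ ~t = 1 − |0.797 − 0.512| = 1 − 0.285 = 0.715
(((u → w) ↔ u) ↔ ~t) ↔ (u → t) = 1 − |0.715 − 0.691| = 1 − 0.024 = 0.976
~(t → ~(u → t)) ↔ ((((u → w) ↔ u) ↔ ~t) ↔ (u → t)) = 1 − |0.179 − 0.976| = 1 − 0.797 = 0.203

0.203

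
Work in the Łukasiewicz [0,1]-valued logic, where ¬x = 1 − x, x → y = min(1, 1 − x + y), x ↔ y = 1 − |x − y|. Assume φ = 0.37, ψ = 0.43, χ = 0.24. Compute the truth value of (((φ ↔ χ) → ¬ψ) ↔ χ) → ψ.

0.89

φ ↔ χ = 1 − |0.37 − 0.24| = 1 − 0.13 = 0.87
¬ψ = 1 − 0.43 = 0.57
(φ ↔ χ) → ¬ψ = min(1, 1 − 0.87 + 0.57) = min(1, 0.70) = 0.70
((φ ↔ χ) → ¬ψ) ↔ χ = 1 − |0.70 − 0.24| = 1 − 0.46 = 0.54
(((φ ↔ χ) → ¬ψ) ↔ χ) → ψ = min(1, 1 − 0.54 + 0.43) = min(1, 0.89) = 0.89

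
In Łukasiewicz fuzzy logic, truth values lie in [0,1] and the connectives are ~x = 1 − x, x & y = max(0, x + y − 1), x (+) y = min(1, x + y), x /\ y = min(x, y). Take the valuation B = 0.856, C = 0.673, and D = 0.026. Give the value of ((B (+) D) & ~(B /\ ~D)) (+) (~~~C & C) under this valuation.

0.026

B (+) D = min(1, 0.856 + 0.026) = min(1, 0.882) = 0.882
~D = 1 − 0.026 = 0.974
B /\ ~D = min(0.856, 0.974) = 0.856
~(B /\ ~D) = 1 − 0.856 = 0.144
(B (+) D) & ~(B /\ ~D) = max(0, 0.882 + 0.144 − 1) = max(0, 0.026) = 0.026
~C = 1 − 0.673 = 0.327
~~C = 1 − 0.327 = 0.673
~~~C = 1 − 0.673 = 0.327
~~~C & C = max(0, 0.327 + 0.673 − 1) = max(0, 0.000) = 0.000
((B (+) D) & ~(B /\ ~D)) (+) (~~~C & C) = min(1, 0.026 + 0.000) = min(1, 0.026) = 0.026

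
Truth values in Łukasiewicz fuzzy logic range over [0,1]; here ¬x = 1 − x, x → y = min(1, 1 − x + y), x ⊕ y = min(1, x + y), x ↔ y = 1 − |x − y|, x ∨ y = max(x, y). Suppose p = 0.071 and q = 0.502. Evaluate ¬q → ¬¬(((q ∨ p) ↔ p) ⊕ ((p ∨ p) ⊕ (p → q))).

¬q = 1 − 0.502 = 0.498
q ∨ p = max(0.502, 0.071) = 0.502
(q ∨ p) ↔ p = 1 − |0.502 − 0.071| = 1 − 0.431 = 0.569
p ∨ p = max(0.071, 0.071) = 0.071
p → q = min(1, 1 − 0.071 + 0.502) = min(1, 1.431) = 1.000
(p ∨ p) ⊕ (p → q) = min(1, 0.071 + 1.000) = min(1, 1.071) = 1.000
((q ∨ p) ↔ p) ⊕ ((p ∨ p) ⊕ (p → q)) = min(1, 0.569 + 1.000) = min(1, 1.569) = 1.000
¬(((q ∨ p) ↔ p) ⊕ ((p ∨ p) ⊕ (p → q))) = 1 − 1.000 = 0.000
¬¬(((q ∨ p) ↔ p) ⊕ ((p ∨ p) ⊕ (p → q))) = 1 − 0.000 = 1.000
¬q → ¬¬(((q ∨ p) ↔ p) ⊕ ((p ∨ p) ⊕ (p → q))) = min(1, 1 − 0.498 + 1.000) = min(1, 1.502) = 1.000

1.000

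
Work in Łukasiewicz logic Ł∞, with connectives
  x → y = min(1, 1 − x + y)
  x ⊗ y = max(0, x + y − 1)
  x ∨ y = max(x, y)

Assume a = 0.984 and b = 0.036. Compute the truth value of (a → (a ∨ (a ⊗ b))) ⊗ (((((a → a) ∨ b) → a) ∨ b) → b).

a ⊗ b = max(0, 0.984 + 0.036 − 1) = max(0, 0.020) = 0.020
a ∨ (a ⊗ b) = max(0.984, 0.020) = 0.984
a → (a ∨ (a ⊗ b)) = min(1, 1 − 0.984 + 0.984) = min(1, 1.000) = 1.000
a → a = min(1, 1 − 0.984 + 0.984) = min(1, 1.000) = 1.000
(a → a) ∨ b = max(1.000, 0.036) = 1.000
((a → a) ∨ b) → a = min(1, 1 − 1.000 + 0.984) = min(1, 0.984) = 0.984
(((a → a) ∨ b) → a) ∨ b = max(0.984, 0.036) = 0.984
((((a → a) ∨ b) → a) ∨ b) → b = min(1, 1 − 0.984 + 0.036) = min(1, 0.052) = 0.052
(a → (a ∨ (a ⊗ b))) ⊗ (((((a → a) ∨ b) → a) ∨ b) → b) = max(0, 1.000 + 0.052 − 1) = max(0, 0.052) = 0.052

0.052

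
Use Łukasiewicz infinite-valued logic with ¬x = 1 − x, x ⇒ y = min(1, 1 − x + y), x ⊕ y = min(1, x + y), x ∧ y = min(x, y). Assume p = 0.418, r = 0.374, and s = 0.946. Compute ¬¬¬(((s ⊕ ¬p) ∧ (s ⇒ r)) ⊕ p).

¬p = 1 − 0.418 = 0.582
s ⊕ ¬p = min(1, 0.946 + 0.582) = min(1, 1.528) = 1.000
s ⇒ r = min(1, 1 − 0.946 + 0.374) = min(1, 0.428) = 0.428
(s ⊕ ¬p) ∧ (s ⇒ r) = min(1.000, 0.428) = 0.428
((s ⊕ ¬p) ∧ (s ⇒ r)) ⊕ p = min(1, 0.428 + 0.418) = min(1, 0.846) = 0.846
¬(((s ⊕ ¬p) ∧ (s ⇒ r)) ⊕ p) = 1 − 0.846 = 0.154
¬¬(((s ⊕ ¬p) ∧ (s ⇒ r)) ⊕ p) = 1 − 0.154 = 0.846
¬¬¬(((s ⊕ ¬p) ∧ (s ⇒ r)) ⊕ p) = 1 − 0.846 = 0.154

0.154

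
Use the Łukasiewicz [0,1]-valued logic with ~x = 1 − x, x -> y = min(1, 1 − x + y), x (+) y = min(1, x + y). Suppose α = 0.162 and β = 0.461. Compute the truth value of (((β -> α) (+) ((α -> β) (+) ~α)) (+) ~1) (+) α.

1.000

β -> α = min(1, 1 − 0.461 + 0.162) = min(1, 0.701) = 0.701
α -> β = min(1, 1 − 0.162 + 0.461) = min(1, 1.299) = 1.000
~α = 1 − 0.162 = 0.838
(α -> β) (+) ~α = min(1, 1.000 + 0.838) = min(1, 1.838) = 1.000
(β -> α) (+) ((α -> β) (+) ~α) = min(1, 0.701 + 1.000) = min(1, 1.701) = 1.000
~1 = 1 − 1.000 = 0.000
((β -> α) (+) ((α -> β) (+) ~α)) (+) ~1 = min(1, 1.000 + 0.000) = min(1, 1.000) = 1.000
(((β -> α) (+) ((α -> β) (+) ~α)) (+) ~1) (+) α = min(1, 1.000 + 0.162) = min(1, 1.162) = 1.000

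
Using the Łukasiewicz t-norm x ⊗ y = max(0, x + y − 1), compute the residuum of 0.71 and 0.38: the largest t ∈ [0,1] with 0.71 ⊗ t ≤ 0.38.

0.67

The residuum of the Łukasiewicz t-norm gives the supremum: min(1, 1 − 0.71 + 0.38).
1 − 0.71 + 0.38 = 0.67, so t = min(1, 0.67) = 0.67.
Check: 0.71 ⊗ 0.67 = max(0, 0.38) = 0.38 ≤ 0.38.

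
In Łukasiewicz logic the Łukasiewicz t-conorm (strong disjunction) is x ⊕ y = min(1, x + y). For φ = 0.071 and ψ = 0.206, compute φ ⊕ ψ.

0.277

φ ⊕ ψ = min(1, 0.071 + 0.206) = min(1, 0.277) = 0.277
For comparison, the Gödel t-conorm max(x, y) would give 0.206.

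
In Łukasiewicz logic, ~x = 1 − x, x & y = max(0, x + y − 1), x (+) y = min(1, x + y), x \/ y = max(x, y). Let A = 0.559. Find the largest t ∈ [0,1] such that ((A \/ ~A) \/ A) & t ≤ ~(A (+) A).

0.441

~A = 1 − 0.559 = 0.441
A \/ ~A = max(0.559, 0.441) = 0.559
(A \/ ~A) \/ A = max(0.559, 0.559) = 0.559
So the left factor is (A \/ ~A) \/ A = 0.559.
A (+) A = min(1, 0.559 + 0.559) = min(1, 1.118) = 1.000
~(A (+) A) = 1 − 1.000 = 0.000
So the right-hand bound is ~(A (+) A) = 0.000.
The residuum of the Łukasiewicz t-norm gives the supremum: min(1, 1 − 0.559 + 0.000).
1 − 0.559 + 0.000 = 0.441, so t = min(1, 0.441) = 0.441.
Check: 0.559 & 0.441 = max(0, 0.000) = 0.000 ≤ 0.000.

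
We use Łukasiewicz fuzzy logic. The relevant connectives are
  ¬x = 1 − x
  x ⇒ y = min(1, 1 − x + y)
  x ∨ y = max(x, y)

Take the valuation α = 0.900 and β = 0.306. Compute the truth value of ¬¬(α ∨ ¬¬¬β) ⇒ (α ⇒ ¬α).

0.300

¬β = 1 − 0.306 = 0.694
¬¬β = 1 − 0.694 = 0.306
¬¬¬β = 1 − 0.306 = 0.694
α ∨ ¬¬¬β = max(0.900, 0.694) = 0.900
¬(α ∨ ¬¬¬β) = 1 − 0.900 = 0.100
¬¬(α ∨ ¬¬¬β) = 1 − 0.100 = 0.900
¬α = 1 − 0.900 = 0.100
α ⇒ ¬α = min(1, 1 − 0.900 + 0.100) = min(1, 0.200) = 0.200
¬¬(α ∨ ¬¬¬β) ⇒ (α ⇒ ¬α) = min(1, 1 − 0.900 + 0.200) = min(1, 0.300) = 0.300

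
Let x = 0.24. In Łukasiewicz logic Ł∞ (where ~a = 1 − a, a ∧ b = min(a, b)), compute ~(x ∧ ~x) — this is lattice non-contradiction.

~x = 1 − 0.24 = 0.76
x ∧ ~x = min(0.24, 0.76) = 0.24
~(x ∧ ~x) = 1 − 0.24 = 0.76
(The value 0.76 < 1 shows this instance is not satisfied; not a Ł∞-tautology — its value is 1 − min(a, 1−a).)

0.76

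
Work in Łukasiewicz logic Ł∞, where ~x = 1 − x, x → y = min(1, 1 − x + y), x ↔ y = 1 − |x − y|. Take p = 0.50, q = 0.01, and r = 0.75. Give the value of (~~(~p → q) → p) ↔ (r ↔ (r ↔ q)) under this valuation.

0.52

~p = 1 − 0.50 = 0.50
~p → q = min(1, 1 − 0.50 + 0.01) = min(1, 0.51) = 0.51
~(~p → q) = 1 − 0.51 = 0.49
~~(~p → q) = 1 − 0.49 = 0.51
~~(~p → q) → p = min(1, 1 − 0.51 + 0.50) = min(1, 0.99) = 0.99
r ↔ q = 1 − |0.75 − 0.01| = 1 − 0.74 = 0.26
r ↔ (r ↔ q) = 1 − |0.75 − 0.26| = 1 − 0.49 = 0.51
(~~(~p → q) → p) ↔ (r ↔ (r ↔ q)) = 1 − |0.99 − 0.51| = 1 − 0.48 = 0.52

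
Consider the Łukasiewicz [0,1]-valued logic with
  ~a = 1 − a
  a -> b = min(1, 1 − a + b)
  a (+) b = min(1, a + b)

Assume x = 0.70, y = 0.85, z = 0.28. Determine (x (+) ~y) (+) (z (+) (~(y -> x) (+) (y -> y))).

1.00

~y = 1 − 0.85 = 0.15
x (+) ~y = min(1, 0.70 + 0.15) = min(1, 0.85) = 0.85
y -> x = min(1, 1 − 0.85 + 0.70) = min(1, 0.85) = 0.85
~(y -> x) = 1 − 0.85 = 0.15
y -> y = min(1, 1 − 0.85 + 0.85) = min(1, 1.00) = 1.00
~(y -> x) (+) (y -> y) = min(1, 0.15 + 1.00) = min(1, 1.15) = 1.00
z (+) (~(y -> x) (+) (y -> y)) = min(1, 0.28 + 1.00) = min(1, 1.28) = 1.00
(x (+) ~y) (+) (z (+) (~(y -> x) (+) (y -> y))) = min(1, 0.85 + 1.00) = min(1, 1.85) = 1.00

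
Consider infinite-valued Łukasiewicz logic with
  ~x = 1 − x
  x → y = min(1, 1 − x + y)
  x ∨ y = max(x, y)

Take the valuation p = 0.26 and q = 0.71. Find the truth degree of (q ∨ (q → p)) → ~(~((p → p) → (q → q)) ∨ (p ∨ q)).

0.58

q → p = min(1, 1 − 0.71 + 0.26) = min(1, 0.55) = 0.55
q ∨ (q → p) = max(0.71, 0.55) = 0.71
p → p = min(1, 1 − 0.26 + 0.26) = min(1, 1.00) = 1.00
q → q = min(1, 1 − 0.71 + 0.71) = min(1, 1.00) = 1.00
(p → p) → (q → q) = min(1, 1 − 1.00 + 1.00) = min(1, 1.00) = 1.00
~((p → p) → (q → q)) = 1 − 1.00 = 0.00
p ∨ q = max(0.26, 0.71) = 0.71
~((p → p) → (q → q)) ∨ (p ∨ q) = max(0.00, 0.71) = 0.71
~(~((p → p) → (q → q)) ∨ (p ∨ q)) = 1 − 0.71 = 0.29
(q ∨ (q → p)) → ~(~((p → p) → (q → q)) ∨ (p ∨ q)) = min(1, 1 − 0.71 + 0.29) = min(1, 0.58) = 0.58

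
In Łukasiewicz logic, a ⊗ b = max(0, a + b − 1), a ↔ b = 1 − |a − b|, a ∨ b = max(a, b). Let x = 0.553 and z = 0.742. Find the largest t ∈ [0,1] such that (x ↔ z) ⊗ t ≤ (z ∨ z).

x ↔ z = 1 − |0.553 − 0.742| = 1 − 0.189 = 0.811
So the left factor is x ↔ z = 0.811.
z ∨ z = max(0.742, 0.742) = 0.742
So the right-hand bound is z ∨ z = 0.742.
The residuum of the Łukasiewicz t-norm gives the supremum: min(1, 1 − 0.811 + 0.742).
1 − 0.811 + 0.742 = 0.931, so t = min(1, 0.931) = 0.931.
Check: 0.811 ⊗ 0.931 = max(0, 0.742) = 0.742 ≤ 0.742.

0.931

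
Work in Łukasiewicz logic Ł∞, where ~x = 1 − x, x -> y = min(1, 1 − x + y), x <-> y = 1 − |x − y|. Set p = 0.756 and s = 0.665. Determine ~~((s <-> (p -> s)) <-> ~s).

0.579

p -> s = min(1, 1 − 0.756 + 0.665) = min(1, 0.909) = 0.909
s <-> (p -> s) = 1 − |0.665 − 0.909| = 1 − 0.244 = 0.756
~s = 1 − 0.665 = 0.335
(s <-> (p -> s)) <-> ~s = 1 − |0.756 − 0.335| = 1 − 0.421 = 0.579
~((s <-> (p -> s)) <-> ~s) = 1 − 0.579 = 0.421
~~((s <-> (p -> s)) <-> ~s) = 1 − 0.421 = 0.579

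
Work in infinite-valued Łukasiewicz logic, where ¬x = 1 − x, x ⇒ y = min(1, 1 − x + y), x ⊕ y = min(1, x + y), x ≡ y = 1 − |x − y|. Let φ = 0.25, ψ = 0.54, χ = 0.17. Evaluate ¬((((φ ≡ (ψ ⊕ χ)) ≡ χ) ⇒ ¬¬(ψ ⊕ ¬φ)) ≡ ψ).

ψ ⊕ χ = min(1, 0.54 + 0.17) = min(1, 0.71) = 0.71
φ ≡ (ψ ⊕ χ) = 1 − |0.25 − 0.71| = 1 − 0.46 = 0.54
(φ ≡ (ψ ⊕ χ)) ≡ χ = 1 − |0.54 − 0.17| = 1 − 0.37 = 0.63
¬φ = 1 − 0.25 = 0.75
ψ ⊕ ¬φ = min(1, 0.54 + 0.75) = min(1, 1.29) = 1.00
¬(ψ ⊕ ¬φ) = 1 − 1.00 = 0.00
¬¬(ψ ⊕ ¬φ) = 1 − 0.00 = 1.00
((φ ≡ (ψ ⊕ χ)) ≡ χ) ⇒ ¬¬(ψ ⊕ ¬φ) = min(1, 1 − 0.63 + 1.00) = min(1, 1.37) = 1.00
(((φ ≡ (ψ ⊕ χ)) ≡ χ) ⇒ ¬¬(ψ ⊕ ¬φ)) ≡ ψ = 1 − |1.00 − 0.54| = 1 − 0.46 = 0.54
¬((((φ ≡ (ψ ⊕ χ)) ≡ χ) ⇒ ¬¬(ψ ⊕ ¬φ)) ≡ ψ) = 1 − 0.54 = 0.46

0.46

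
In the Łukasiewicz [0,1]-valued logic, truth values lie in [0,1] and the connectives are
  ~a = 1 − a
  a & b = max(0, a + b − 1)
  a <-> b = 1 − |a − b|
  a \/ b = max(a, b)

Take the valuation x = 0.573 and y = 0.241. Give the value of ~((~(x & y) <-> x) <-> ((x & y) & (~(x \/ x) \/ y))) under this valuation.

x & y = max(0, 0.573 + 0.241 − 1) = max(0, -0.186) = 0.000
~(x & y) = 1 − 0.000 = 1.000
~(x & y) <-> x = 1 − |1.000 − 0.573| = 1 − 0.427 = 0.573
x \/ x = max(0.573, 0.573) = 0.573
~(x \/ x) = 1 − 0.573 = 0.427
~(x \/ x) \/ y = max(0.427, 0.241) = 0.427
(x & y) & (~(x \/ x) \/ y) = max(0, 0.000 + 0.427 − 1) = max(0, -0.573) = 0.000
(~(x & y) <-> x) <-> ((x & y) & (~(x \/ x) \/ y)) = 1 − |0.573 − 0.000| = 1 − 0.573 = 0.427
~((~(x & y) <-> x) <-> ((x & y) & (~(x \/ x) \/ y))) = 1 − 0.427 = 0.573

0.573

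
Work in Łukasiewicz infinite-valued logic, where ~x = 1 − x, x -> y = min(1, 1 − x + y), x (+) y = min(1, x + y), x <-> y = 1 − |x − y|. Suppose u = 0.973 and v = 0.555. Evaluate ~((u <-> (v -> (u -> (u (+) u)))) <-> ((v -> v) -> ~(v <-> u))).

0.555

u (+) u = min(1, 0.973 + 0.973) = min(1, 1.946) = 1.000
u -> (u (+) u) = min(1, 1 − 0.973 + 1.000) = min(1, 1.027) = 1.000
v -> (u -> (u (+) u)) = min(1, 1 − 0.555 + 1.000) = min(1, 1.445) = 1.000
u <-> (v -> (u -> (u (+) u))) = 1 − |0.973 − 1.000| = 1 − 0.027 = 0.973
v -> v = min(1, 1 − 0.555 + 0.555) = min(1, 1.000) = 1.000
v <-> u = 1 − |0.555 − 0.973| = 1 − 0.418 = 0.582
~(v <-> u) = 1 − 0.582 = 0.418
(v -> v) -> ~(v <-> u) = min(1, 1 − 1.000 + 0.418) = min(1, 0.418) = 0.418
(u <-> (v -> (u -> (u (+) u)))) <-> ((v -> v) -> ~(v <-> u)) = 1 − |0.973 − 0.418| = 1 − 0.555 = 0.445
~((u <-> (v -> (u -> (u (+) u)))) <-> ((v -> v) -> ~(v <-> u))) = 1 − 0.445 = 0.555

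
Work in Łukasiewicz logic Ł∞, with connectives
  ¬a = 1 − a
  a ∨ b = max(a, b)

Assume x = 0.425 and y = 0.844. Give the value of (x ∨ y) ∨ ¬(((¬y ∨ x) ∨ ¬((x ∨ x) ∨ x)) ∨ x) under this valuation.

x ∨ y = max(0.425, 0.844) = 0.844
¬y = 1 − 0.844 = 0.156
¬y ∨ x = max(0.156, 0.425) = 0.425
x ∨ x = max(0.425, 0.425) = 0.425
(x ∨ x) ∨ x = max(0.425, 0.425) = 0.425
¬((x ∨ x) ∨ x) = 1 − 0.425 = 0.575
(¬y ∨ x) ∨ ¬((x ∨ x) ∨ x) = max(0.425, 0.575) = 0.575
((¬y ∨ x) ∨ ¬((x ∨ x) ∨ x)) ∨ x = max(0.575, 0.425) = 0.575
¬(((¬y ∨ x) ∨ ¬((x ∨ x) ∨ x)) ∨ x) = 1 − 0.575 = 0.425
(x ∨ y) ∨ ¬(((¬y ∨ x) ∨ ¬((x ∨ x) ∨ x)) ∨ x) = max(0.844, 0.425) = 0.844

0.844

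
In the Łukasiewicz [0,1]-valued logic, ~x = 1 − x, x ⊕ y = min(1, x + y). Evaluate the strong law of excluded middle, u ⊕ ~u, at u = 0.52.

~u = 1 − 0.52 = 0.48
u ⊕ ~u = min(1, 0.52 + 0.48) = min(1, 1.00) = 1.00
(As expected: always 1 in Ł∞ since a ⊕ (1−a) = 1.)

1.00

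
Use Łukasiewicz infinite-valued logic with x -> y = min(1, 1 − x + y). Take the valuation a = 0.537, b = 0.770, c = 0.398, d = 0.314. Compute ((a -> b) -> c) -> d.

a -> b = min(1, 1 − 0.537 + 0.770) = min(1, 1.233) = 1.000
(a -> b) -> c = min(1, 1 − 1.000 + 0.398) = min(1, 0.398) = 0.398
((a -> b) -> c) -> d = min(1, 1 − 0.398 + 0.314) = min(1, 0.916) = 0.916

0.916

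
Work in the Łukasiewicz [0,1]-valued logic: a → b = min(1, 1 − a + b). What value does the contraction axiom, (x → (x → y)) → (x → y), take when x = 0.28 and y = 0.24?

x → y = min(1, 1 − 0.28 + 0.24) = min(1, 0.96) = 0.96
x → (x → y) = min(1, 1 − 0.28 + 0.96) = min(1, 1.68) = 1.00
(x → (x → y)) → (x → y) = min(1, 1 − 1.00 + 0.96) = min(1, 0.96) = 0.96
(The value 0.96 < 1 shows this instance is not satisfied; fails in Ł∞ (the t-norm is not idempotent).)

0.96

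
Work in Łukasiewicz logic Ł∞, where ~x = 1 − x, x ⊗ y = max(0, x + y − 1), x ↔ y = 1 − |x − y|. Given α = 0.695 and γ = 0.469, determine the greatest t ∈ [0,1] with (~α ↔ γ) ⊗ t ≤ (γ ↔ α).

~α = 1 − 0.695 = 0.305
~α ↔ γ = 1 − |0.305 − 0.469| = 1 − 0.164 = 0.836
So the left factor is ~α ↔ γ = 0.836.
γ ↔ α = 1 − |0.469 − 0.695| = 1 − 0.226 = 0.774
So the right-hand bound is γ ↔ α = 0.774.
The residuum of the Łukasiewicz t-norm gives the supremum: min(1, 1 − 0.836 + 0.774).
1 − 0.836 + 0.774 = 0.938, so t = min(1, 0.938) = 0.938.
Check: 0.836 ⊗ 0.938 = max(0, 0.774) = 0.774 ≤ 0.774.

0.938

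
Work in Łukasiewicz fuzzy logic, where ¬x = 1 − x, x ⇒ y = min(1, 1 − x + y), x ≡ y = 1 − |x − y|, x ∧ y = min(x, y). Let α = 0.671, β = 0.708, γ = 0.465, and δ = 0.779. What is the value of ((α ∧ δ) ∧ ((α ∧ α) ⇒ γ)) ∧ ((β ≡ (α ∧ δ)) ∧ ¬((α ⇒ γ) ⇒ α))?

α ∧ δ = min(0.671, 0.779) = 0.671
α ∧ α = min(0.671, 0.671) = 0.671
(α ∧ α) ⇒ γ = min(1, 1 − 0.671 + 0.465) = min(1, 0.794) = 0.794
(α ∧ δ) ∧ ((α ∧ α) ⇒ γ) = min(0.671, 0.794) = 0.671
β ≡ (α ∧ δ) = 1 − |0.708 − 0.671| = 1 − 0.037 = 0.963
α ⇒ γ = min(1, 1 − 0.671 + 0.465) = min(1, 0.794) = 0.794
(α ⇒ γ) ⇒ α = min(1, 1 − 0.794 + 0.671) = min(1, 0.877) = 0.877
¬((α ⇒ γ) ⇒ α) = 1 − 0.877 = 0.123
(β ≡ (α ∧ δ)) ∧ ¬((α ⇒ γ) ⇒ α) = min(0.963, 0.123) = 0.123
((α ∧ δ) ∧ ((α ∧ α) ⇒ γ)) ∧ ((β ≡ (α ∧ δ)) ∧ ¬((α ⇒ γ) ⇒ α)) = min(0.671, 0.123) = 0.123

0.123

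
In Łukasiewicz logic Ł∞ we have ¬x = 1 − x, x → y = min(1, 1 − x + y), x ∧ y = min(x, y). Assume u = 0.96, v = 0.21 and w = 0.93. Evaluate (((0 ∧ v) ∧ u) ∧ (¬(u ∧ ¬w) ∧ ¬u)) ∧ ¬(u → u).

0 ∧ v = min(0.00, 0.21) = 0.00
(0 ∧ v) ∧ u = min(0.00, 0.96) = 0.00
¬w = 1 − 0.93 = 0.07
u ∧ ¬w = min(0.96, 0.07) = 0.07
¬(u ∧ ¬w) = 1 − 0.07 = 0.93
¬u = 1 − 0.96 = 0.04
¬(u ∧ ¬w) ∧ ¬u = min(0.93, 0.04) = 0.04
((0 ∧ v) ∧ u) ∧ (¬(u ∧ ¬w) ∧ ¬u) = min(0.00, 0.04) = 0.00
u → u = min(1, 1 − 0.96 + 0.96) = min(1, 1.00) = 1.00
¬(u → u) = 1 − 1.00 = 0.00
(((0 ∧ v) ∧ u) ∧ (¬(u ∧ ¬w) ∧ ¬u)) ∧ ¬(u → u) = min(0.00, 0.00) = 0.00

0.00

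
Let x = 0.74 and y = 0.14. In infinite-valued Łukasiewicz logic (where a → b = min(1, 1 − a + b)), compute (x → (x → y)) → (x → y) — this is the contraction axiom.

x → y = min(1, 1 − 0.74 + 0.14) = min(1, 0.40) = 0.40
x → (x → y) = min(1, 1 − 0.74 + 0.40) = min(1, 0.66) = 0.66
(x → (x → y)) → (x → y) = min(1, 1 − 0.66 + 0.40) = min(1, 0.74) = 0.74
(The value 0.74 < 1 shows this instance is not satisfied; fails in Ł∞ (the t-norm is not idempotent).)

0.74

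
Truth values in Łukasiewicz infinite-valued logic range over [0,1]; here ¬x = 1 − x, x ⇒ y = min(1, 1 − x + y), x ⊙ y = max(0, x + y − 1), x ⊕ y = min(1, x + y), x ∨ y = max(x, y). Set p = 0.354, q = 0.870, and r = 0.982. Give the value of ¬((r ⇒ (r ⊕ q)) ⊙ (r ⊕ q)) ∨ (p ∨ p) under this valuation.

0.354

r ⊕ q = min(1, 0.982 + 0.870) = min(1, 1.852) = 1.000
r ⇒ (r ⊕ q) = min(1, 1 − 0.982 + 1.000) = min(1, 1.018) = 1.000
(r ⇒ (r ⊕ q)) ⊙ (r ⊕ q) = max(0, 1.000 + 1.000 − 1) = max(0, 1.000) = 1.000
¬((r ⇒ (r ⊕ q)) ⊙ (r ⊕ q)) = 1 − 1.000 = 0.000
p ∨ p = max(0.354, 0.354) = 0.354
¬((r ⇒ (r ⊕ q)) ⊙ (r ⊕ q)) ∨ (p ∨ p) = max(0.000, 0.354) = 0.354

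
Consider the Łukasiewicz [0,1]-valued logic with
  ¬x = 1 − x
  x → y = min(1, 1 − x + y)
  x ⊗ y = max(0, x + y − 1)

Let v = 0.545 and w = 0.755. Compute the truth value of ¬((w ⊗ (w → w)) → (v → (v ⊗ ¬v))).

0.300

w → w = min(1, 1 − 0.755 + 0.755) = min(1, 1.000) = 1.000
w ⊗ (w → w) = max(0, 0.755 + 1.000 − 1) = max(0, 0.755) = 0.755
¬v = 1 − 0.545 = 0.455
v ⊗ ¬v = max(0, 0.545 + 0.455 − 1) = max(0, 0.000) = 0.000
v → (v ⊗ ¬v) = min(1, 1 − 0.545 + 0.000) = min(1, 0.455) = 0.455
(w ⊗ (w → w)) → (v → (v ⊗ ¬v)) = min(1, 1 − 0.755 + 0.455) = min(1, 0.700) = 0.700
¬((w ⊗ (w → w)) → (v → (v ⊗ ¬v))) = 1 − 0.700 = 0.300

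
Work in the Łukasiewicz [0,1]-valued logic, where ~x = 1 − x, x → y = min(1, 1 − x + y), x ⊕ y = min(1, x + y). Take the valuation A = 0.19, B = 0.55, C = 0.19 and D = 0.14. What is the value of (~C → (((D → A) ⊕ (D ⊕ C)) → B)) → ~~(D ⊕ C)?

0.59

~C = 1 − 0.19 = 0.81
D → A = min(1, 1 − 0.14 + 0.19) = min(1, 1.05) = 1.00
D ⊕ C = min(1, 0.14 + 0.19) = min(1, 0.33) = 0.33
(D → A) ⊕ (D ⊕ C) = min(1, 1.00 + 0.33) = min(1, 1.33) = 1.00
((D → A) ⊕ (D ⊕ C)) → B = min(1, 1 − 1.00 + 0.55) = min(1, 0.55) = 0.55
~C → (((D → A) ⊕ (D ⊕ C)) → B) = min(1, 1 − 0.81 + 0.55) = min(1, 0.74) = 0.74
~(D ⊕ C) = 1 − 0.33 = 0.67
~~(D ⊕ C) = 1 − 0.67 = 0.33
(~C → (((D → A) ⊕ (D ⊕ C)) → B)) → ~~(D ⊕ C) = min(1, 1 − 0.74 + 0.33) = min(1, 0.59) = 0.59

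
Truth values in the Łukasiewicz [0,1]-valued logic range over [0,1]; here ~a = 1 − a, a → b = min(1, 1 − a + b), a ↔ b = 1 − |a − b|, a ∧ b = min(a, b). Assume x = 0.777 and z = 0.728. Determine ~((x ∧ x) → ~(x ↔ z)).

x ∧ x = min(0.777, 0.777) = 0.777
x ↔ z = 1 − |0.777 − 0.728| = 1 − 0.049 = 0.951
~(x ↔ z) = 1 − 0.951 = 0.049
(x ∧ x) → ~(x ↔ z) = min(1, 1 − 0.777 + 0.049) = min(1, 0.272) = 0.272
~((x ∧ x) → ~(x ↔ z)) = 1 − 0.272 = 0.728

0.728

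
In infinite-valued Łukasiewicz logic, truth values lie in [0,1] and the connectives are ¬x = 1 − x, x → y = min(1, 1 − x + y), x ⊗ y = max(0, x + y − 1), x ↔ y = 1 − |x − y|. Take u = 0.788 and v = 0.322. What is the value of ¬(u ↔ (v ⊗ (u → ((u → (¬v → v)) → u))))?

¬v = 1 − 0.322 = 0.678
¬v → v = min(1, 1 − 0.678 + 0.322) = min(1, 0.644) = 0.644
u → (¬v → v) = min(1, 1 − 0.788 + 0.644) = min(1, 0.856) = 0.856
(u → (¬v → v)) → u = min(1, 1 − 0.856 + 0.788) = min(1, 0.932) = 0.932
u → ((u → (¬v → v)) → u) = min(1, 1 − 0.788 + 0.932) = min(1, 1.144) = 1.000
v ⊗ (u → ((u → (¬v → v)) → u)) = max(0, 0.322 + 1.000 − 1) = max(0, 0.322) = 0.322
u ↔ (v ⊗ (u → ((u → (¬v → v)) → u))) = 1 − |0.788 − 0.322| = 1 − 0.466 = 0.534
¬(u ↔ (v ⊗ (u → ((u → (¬v → v)) → u)))) = 1 − 0.534 = 0.466

0.466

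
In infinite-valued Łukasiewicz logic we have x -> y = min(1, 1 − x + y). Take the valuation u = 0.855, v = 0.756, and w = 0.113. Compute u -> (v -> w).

0.502

v -> w = min(1, 1 − 0.756 + 0.113) = min(1, 0.357) = 0.357
u -> (v -> w) = min(1, 1 − 0.855 + 0.357) = min(1, 0.502) = 0.502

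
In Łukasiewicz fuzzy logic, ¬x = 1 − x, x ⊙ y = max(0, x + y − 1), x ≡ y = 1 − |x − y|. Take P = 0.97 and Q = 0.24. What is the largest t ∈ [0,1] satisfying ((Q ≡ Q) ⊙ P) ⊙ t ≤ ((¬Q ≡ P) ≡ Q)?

0.48

Q ≡ Q = 1 − |0.24 − 0.24| = 1 − 0.00 = 1.00
(Q ≡ Q) ⊙ P = max(0, 1.00 + 0.97 − 1) = max(0, 0.97) = 0.97
So the left factor is (Q ≡ Q) ⊙ P = 0.97.
¬Q = 1 − 0.24 = 0.76
¬Q ≡ P = 1 − |0.76 − 0.97| = 1 − 0.21 = 0.79
(¬Q ≡ P) ≡ Q = 1 − |0.79 − 0.24| = 1 − 0.55 = 0.45
So the right-hand bound is (¬Q ≡ P) ≡ Q = 0.45.
The residuum of the Łukasiewicz t-norm gives the supremum: min(1, 1 − 0.97 + 0.45).
1 − 0.97 + 0.45 = 0.48, so t = min(1, 0.48) = 0.48.
Check: 0.97 ⊙ 0.48 = max(0, 0.45) = 0.45 ≤ 0.45.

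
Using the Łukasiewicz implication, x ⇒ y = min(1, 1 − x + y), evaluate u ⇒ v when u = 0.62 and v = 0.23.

0.61

u ⇒ v = min(1, 1 − 0.62 + 0.23) = min(1, 0.61) = 0.61
For comparison, the Gödel implication (1 if x ≤ y else y) would give 0.23.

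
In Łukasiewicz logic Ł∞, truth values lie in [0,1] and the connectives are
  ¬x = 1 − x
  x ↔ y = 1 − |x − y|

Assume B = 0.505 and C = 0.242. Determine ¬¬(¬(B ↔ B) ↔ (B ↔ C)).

B ↔ B = 1 − |0.505 − 0.505| = 1 − 0.000 = 1.000
¬(B ↔ B) = 1 − 1.000 = 0.000
B ↔ C = 1 − |0.505 − 0.242| = 1 − 0.263 = 0.737
¬(B ↔ B) ↔ (B ↔ C) = 1 − |0.000 − 0.737| = 1 − 0.737 = 0.263
¬(¬(B ↔ B) ↔ (B ↔ C)) = 1 − 0.263 = 0.737
¬¬(¬(B ↔ B) ↔ (B ↔ C)) = 1 − 0.737 = 0.263

0.263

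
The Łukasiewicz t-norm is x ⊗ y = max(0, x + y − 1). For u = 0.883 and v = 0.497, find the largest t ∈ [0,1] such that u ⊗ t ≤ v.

0.614

The residuum of the Łukasiewicz t-norm gives the supremum: min(1, 1 − 0.883 + 0.497).
1 − 0.883 + 0.497 = 0.614, so t = min(1, 0.614) = 0.614.
Check: 0.883 ⊗ 0.614 = max(0, 0.497) = 0.497 ≤ 0.497.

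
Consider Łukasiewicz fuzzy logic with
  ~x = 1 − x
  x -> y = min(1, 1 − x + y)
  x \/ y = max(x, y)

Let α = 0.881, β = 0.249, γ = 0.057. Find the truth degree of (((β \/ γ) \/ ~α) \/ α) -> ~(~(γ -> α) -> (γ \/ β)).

β \/ γ = max(0.249, 0.057) = 0.249
~α = 1 − 0.881 = 0.119
(β \/ γ) \/ ~α = max(0.249, 0.119) = 0.249
((β \/ γ) \/ ~α) \/ α = max(0.249, 0.881) = 0.881
γ -> α = min(1, 1 − 0.057 + 0.881) = min(1, 1.824) = 1.000
~(γ -> α) = 1 − 1.000 = 0.000
γ \/ β = max(0.057, 0.249) = 0.249
~(γ -> α) -> (γ \/ β) = min(1, 1 − 0.000 + 0.249) = min(1, 1.249) = 1.000
~(~(γ -> α) -> (γ \/ β)) = 1 − 1.000 = 0.000
(((β \/ γ) \/ ~α) \/ α) -> ~(~(γ -> α) -> (γ \/ β)) = min(1, 1 − 0.881 + 0.000) = min(1, 0.119) = 0.119

0.119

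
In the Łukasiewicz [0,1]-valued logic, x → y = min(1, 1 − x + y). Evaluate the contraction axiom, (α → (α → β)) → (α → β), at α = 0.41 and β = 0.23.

0.82

α → β = min(1, 1 − 0.41 + 0.23) = min(1, 0.82) = 0.82
α → (α → β) = min(1, 1 − 0.41 + 0.82) = min(1, 1.41) = 1.00
(α → (α → β)) → (α → β) = min(1, 1 − 1.00 + 0.82) = min(1, 0.82) = 0.82
(The value 0.82 < 1 shows this instance is not satisfied; fails in Ł∞ (the t-norm is not idempotent).)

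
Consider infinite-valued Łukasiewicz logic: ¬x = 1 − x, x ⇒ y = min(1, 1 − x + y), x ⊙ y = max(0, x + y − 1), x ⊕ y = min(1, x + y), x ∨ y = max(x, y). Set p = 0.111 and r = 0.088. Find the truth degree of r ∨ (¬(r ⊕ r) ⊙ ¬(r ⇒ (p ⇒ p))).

0.088

r ⊕ r = min(1, 0.088 + 0.088) = min(1, 0.176) = 0.176
¬(r ⊕ r) = 1 − 0.176 = 0.824
p ⇒ p = min(1, 1 − 0.111 + 0.111) = min(1, 1.000) = 1.000
r ⇒ (p ⇒ p) = min(1, 1 − 0.088 + 1.000) = min(1, 1.912) = 1.000
¬(r ⇒ (p ⇒ p)) = 1 − 1.000 = 0.000
¬(r ⊕ r) ⊙ ¬(r ⇒ (p ⇒ p)) = max(0, 0.824 + 0.000 − 1) = max(0, -0.176) = 0.000
r ∨ (¬(r ⊕ r) ⊙ ¬(r ⇒ (p ⇒ p))) = max(0.088, 0.000) = 0.088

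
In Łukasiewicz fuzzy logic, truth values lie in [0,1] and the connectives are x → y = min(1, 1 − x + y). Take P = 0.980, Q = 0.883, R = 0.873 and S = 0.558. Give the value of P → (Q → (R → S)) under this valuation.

R → S = min(1, 1 − 0.873 + 0.558) = min(1, 0.685) = 0.685
Q → (R → S) = min(1, 1 − 0.883 + 0.685) = min(1, 0.802) = 0.802
P → (Q → (R → S)) = min(1, 1 − 0.980 + 0.802) = min(1, 0.822) = 0.822

0.822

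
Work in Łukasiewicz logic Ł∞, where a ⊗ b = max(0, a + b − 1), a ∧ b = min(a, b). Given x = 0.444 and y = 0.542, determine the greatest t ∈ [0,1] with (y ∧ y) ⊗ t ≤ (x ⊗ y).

0.458

y ∧ y = min(0.542, 0.542) = 0.542
So the left factor is y ∧ y = 0.542.
x ⊗ y = max(0, 0.444 + 0.542 − 1) = max(0, -0.014) = 0.000
So the right-hand bound is x ⊗ y = 0.000.
The residuum of the Łukasiewicz t-norm gives the supremum: min(1, 1 − 0.542 + 0.000).
1 − 0.542 + 0.000 = 0.458, so t = min(1, 0.458) = 0.458.
Check: 0.542 ⊗ 0.458 = max(0, 0.000) = 0.000 ≤ 0.000.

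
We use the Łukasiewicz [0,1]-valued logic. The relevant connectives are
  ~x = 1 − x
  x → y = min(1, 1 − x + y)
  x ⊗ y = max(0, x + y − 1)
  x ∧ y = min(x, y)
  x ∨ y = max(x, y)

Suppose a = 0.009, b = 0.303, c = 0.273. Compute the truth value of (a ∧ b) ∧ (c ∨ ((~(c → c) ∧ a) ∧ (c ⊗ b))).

a ∧ b = min(0.009, 0.303) = 0.009
c → c = min(1, 1 − 0.273 + 0.273) = min(1, 1.000) = 1.000
~(c → c) = 1 − 1.000 = 0.000
~(c → c) ∧ a = min(0.000, 0.009) = 0.000
c ⊗ b = max(0, 0.273 + 0.303 − 1) = max(0, -0.424) = 0.000
(~(c → c) ∧ a) ∧ (c ⊗ b) = min(0.000, 0.000) = 0.000
c ∨ ((~(c → c) ∧ a) ∧ (c ⊗ b)) = max(0.273, 0.000) = 0.273
(a ∧ b) ∧ (c ∨ ((~(c → c) ∧ a) ∧ (c ⊗ b))) = min(0.009, 0.273) = 0.009

0.009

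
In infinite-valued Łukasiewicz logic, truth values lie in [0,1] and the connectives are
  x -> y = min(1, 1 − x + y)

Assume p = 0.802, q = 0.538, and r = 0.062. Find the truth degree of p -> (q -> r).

q -> r = min(1, 1 − 0.538 + 0.062) = min(1, 0.524) = 0.524
p -> (q -> r) = min(1, 1 − 0.802 + 0.524) = min(1, 0.722) = 0.722

0.722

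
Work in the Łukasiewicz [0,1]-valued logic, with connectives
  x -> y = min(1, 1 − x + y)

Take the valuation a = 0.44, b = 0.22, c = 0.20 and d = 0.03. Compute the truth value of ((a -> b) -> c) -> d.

a -> b = min(1, 1 − 0.44 + 0.22) = min(1, 0.78) = 0.78
(a -> b) -> c = min(1, 1 − 0.78 + 0.20) = min(1, 0.42) = 0.42
((a -> b) -> c) -> d = min(1, 1 − 0.42 + 0.03) = min(1, 0.61) = 0.61

0.61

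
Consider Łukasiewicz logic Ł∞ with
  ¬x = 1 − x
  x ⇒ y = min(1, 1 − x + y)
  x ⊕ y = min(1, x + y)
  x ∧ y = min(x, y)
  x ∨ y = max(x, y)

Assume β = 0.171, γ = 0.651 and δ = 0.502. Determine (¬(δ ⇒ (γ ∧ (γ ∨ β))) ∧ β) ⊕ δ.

γ ∨ β = max(0.651, 0.171) = 0.651
γ ∧ (γ ∨ β) = min(0.651, 0.651) = 0.651
δ ⇒ (γ ∧ (γ ∨ β)) = min(1, 1 − 0.502 + 0.651) = min(1, 1.149) = 1.000
¬(δ ⇒ (γ ∧ (γ ∨ β))) = 1 − 1.000 = 0.000
¬(δ ⇒ (γ ∧ (γ ∨ β))) ∧ β = min(0.000, 0.171) = 0.000
(¬(δ ⇒ (γ ∧ (γ ∨ β))) ∧ β) ⊕ δ = min(1, 0.000 + 0.502) = min(1, 0.502) = 0.502

0.502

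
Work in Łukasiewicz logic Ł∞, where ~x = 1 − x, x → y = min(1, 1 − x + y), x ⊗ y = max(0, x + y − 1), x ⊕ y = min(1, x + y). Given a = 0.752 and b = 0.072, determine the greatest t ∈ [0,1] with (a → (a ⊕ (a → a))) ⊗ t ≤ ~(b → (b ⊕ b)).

0.000

a → a = min(1, 1 − 0.752 + 0.752) = min(1, 1.000) = 1.000
a ⊕ (a → a) = min(1, 0.752 + 1.000) = min(1, 1.752) = 1.000
a → (a ⊕ (a → a)) = min(1, 1 − 0.752 + 1.000) = min(1, 1.248) = 1.000
So the left factor is a → (a ⊕ (a → a)) = 1.000.
b ⊕ b = min(1, 0.072 + 0.072) = min(1, 0.144) = 0.144
b → (b ⊕ b) = min(1, 1 − 0.072 + 0.144) = min(1, 1.072) = 1.000
~(b → (b ⊕ b)) = 1 − 1.000 = 0.000
So the right-hand bound is ~(b → (b ⊕ b)) = 0.000.
The residuum of the Łukasiewicz t-norm gives the supremum: min(1, 1 − 1.000 + 0.000).
1 − 1.000 + 0.000 = 0.000, so t = min(1, 0.000) = 0.000.
Check: 1.000 ⊗ 0.000 = max(0, 0.000) = 0.000 ≤ 0.000.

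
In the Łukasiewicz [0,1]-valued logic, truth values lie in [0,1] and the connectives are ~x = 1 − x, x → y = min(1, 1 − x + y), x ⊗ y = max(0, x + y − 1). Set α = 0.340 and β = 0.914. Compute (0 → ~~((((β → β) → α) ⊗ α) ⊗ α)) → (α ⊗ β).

0.254

β → β = min(1, 1 − 0.914 + 0.914) = min(1, 1.000) = 1.000
(β → β) → α = min(1, 1 − 1.000 + 0.340) = min(1, 0.340) = 0.340
((β → β) → α) ⊗ α = max(0, 0.340 + 0.340 − 1) = max(0, -0.320) = 0.000
(((β → β) → α) ⊗ α) ⊗ α = max(0, 0.000 + 0.340 − 1) = max(0, -0.660) = 0.000
~((((β → β) → α) ⊗ α) ⊗ α) = 1 − 0.000 = 1.000
~~((((β → β) → α) ⊗ α) ⊗ α) = 1 − 1.000 = 0.000
0 → ~~((((β → β) → α) ⊗ α) ⊗ α) = min(1, 1 − 0.000 + 0.000) = min(1, 1.000) = 1.000
α ⊗ β = max(0, 0.340 + 0.914 − 1) = max(0, 0.254) = 0.254
(0 → ~~((((β → β) → α) ⊗ α) ⊗ α)) → (α ⊗ β) = min(1, 1 − 1.000 + 0.254) = min(1, 0.254) = 0.254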